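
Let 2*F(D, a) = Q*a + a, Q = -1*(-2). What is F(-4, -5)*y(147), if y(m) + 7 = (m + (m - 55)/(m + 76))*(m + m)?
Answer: -144946515/446 ≈ -3.2499e+5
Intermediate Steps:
Q = 2
y(m) = -7 + 2*m*(m + (-55 + m)/(76 + m)) (y(m) = -7 + (m + (m - 55)/(m + 76))*(m + m) = -7 + (m + (-55 + m)/(76 + m))*(2*m) = -7 + 2*m*(m + (-55 + m)/(76 + m)))
F(D, a) = 3*a/2 (F(D, a) = (2*a + a)/2 = (3*a)/2 = 3*a/2)
F(-4, -5)*y(147) = ((3/2)*(-5))*((-532 - 117*147 + 2*147³ + 154*147²)/(76 + 147)) = -15*(-532 - 17199 + 2*3176523 + 154*21609)/(2*223) = -15*(-532 - 17199 + 6353046 + 3327786)/446 = -15*9663101/446 = -15/2*9663101/223 = -144946515/446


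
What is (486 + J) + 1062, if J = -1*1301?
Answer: 247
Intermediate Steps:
J = -1301
(486 + J) + 1062 = (486 - 1301) + 1062 = -815 + 1062 = 247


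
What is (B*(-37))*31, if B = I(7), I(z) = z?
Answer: -8029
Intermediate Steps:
B = 7
(B*(-37))*31 = (7*(-37))*31 = -259*31 = -8029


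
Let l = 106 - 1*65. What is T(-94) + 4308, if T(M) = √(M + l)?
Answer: 4308 + I*√53 ≈ 4308.0 + 7.2801*I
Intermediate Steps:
l = 41 (l = 106 - 65 = 41)
T(M) = √(41 + M) (T(M) = √(M + 41) = √(41 + M))
T(-94) + 4308 = √(41 - 94) + 4308 = √(-53) + 4308 = I*√53 + 4308 = 4308 + I*√53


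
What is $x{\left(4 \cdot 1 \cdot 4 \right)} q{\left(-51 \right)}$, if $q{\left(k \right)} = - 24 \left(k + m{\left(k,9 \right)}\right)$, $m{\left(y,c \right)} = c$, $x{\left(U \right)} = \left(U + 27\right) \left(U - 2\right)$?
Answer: $606816$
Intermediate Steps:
$x{\left(U \right)} = \left(-2 + U\right) \left(27 + U\right)$ ($x{\left(U \right)} = \left(27 + U\right) \left(-2 + U\right) = \left(-2 + U\right) \left(27 + U\right)$)
$q{\left(k \right)} = -216 - 24 k$ ($q{\left(k \right)} = - 24 \left(k + 9\right) = - 24 \left(9 + k\right) = -216 - 24 k$)
$x{\left(4 \cdot 1 \cdot 4 \right)} q{\left(-51 \right)} = \left(-54 + \left(4 \cdot 1 \cdot 4\right)^{2} + 25 \cdot 4 \cdot 1 \cdot 4\right) \left(-216 - -1224\right) = \left(-54 + \left(4 \cdot 4\right)^{2} + 25 \cdot 4 \cdot 4\right) \left(-216 + 1224\right) = \left(-54 + 16^{2} + 25 \cdot 16\right) 1008 = \left(-54 + 256 + 400\right) 1008 = 602 \cdot 1008 = 606816$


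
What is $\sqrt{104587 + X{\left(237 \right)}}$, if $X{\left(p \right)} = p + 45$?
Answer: $\sqrt{104869} \approx 323.83$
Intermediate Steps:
$X{\left(p \right)} = 45 + p$
$\sqrt{104587 + X{\left(237 \right)}} = \sqrt{104587 + \left(45 + 237\right)} = \sqrt{104587 + 282} = \sqrt{104869}$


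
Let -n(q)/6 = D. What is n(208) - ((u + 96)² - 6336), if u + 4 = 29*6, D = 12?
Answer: -64492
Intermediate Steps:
u = 170 (u = -4 + 29*6 = -4 + 174 = 170)
n(q) = -72 (n(q) = -6*12 = -72)
n(208) - ((u + 96)² - 6336) = -72 - ((170 + 96)² - 6336) = -72 - (266² - 6336) = -72 - (70756 - 6336) = -72 - 1*64420 = -72 - 64420 = -64492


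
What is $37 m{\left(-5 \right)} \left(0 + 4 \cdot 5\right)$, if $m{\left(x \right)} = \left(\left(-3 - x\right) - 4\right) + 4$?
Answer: $1480$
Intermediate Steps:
$m{\left(x \right)} = -3 - x$ ($m{\left(x \right)} = \left(-7 - x\right) + 4 = -3 - x$)
$37 m{\left(-5 \right)} \left(0 + 4 \cdot 5\right) = 37 \left(-3 - -5\right) \left(0 + 4 \cdot 5\right) = 37 \left(-3 + 5\right) \left(0 + 20\right) = 37 \cdot 2 \cdot 20 = 74 \cdot 20 = 1480$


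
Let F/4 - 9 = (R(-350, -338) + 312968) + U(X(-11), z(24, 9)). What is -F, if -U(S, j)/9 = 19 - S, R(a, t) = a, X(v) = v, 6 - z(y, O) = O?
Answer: -1249428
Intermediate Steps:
z(y, O) = 6 - O
U(S, j) = -171 + 9*S (U(S, j) = -9*(19 - S) = -171 + 9*S)
F = 1249428 (F = 36 + 4*((-350 + 312968) + (-171 + 9*(-11))) = 36 + 4*(312618 + (-171 - 99)) = 36 + 4*(312618 - 270) = 36 + 4*312348 = 36 + 1249392 = 1249428)
-F = -1*1249428 = -1249428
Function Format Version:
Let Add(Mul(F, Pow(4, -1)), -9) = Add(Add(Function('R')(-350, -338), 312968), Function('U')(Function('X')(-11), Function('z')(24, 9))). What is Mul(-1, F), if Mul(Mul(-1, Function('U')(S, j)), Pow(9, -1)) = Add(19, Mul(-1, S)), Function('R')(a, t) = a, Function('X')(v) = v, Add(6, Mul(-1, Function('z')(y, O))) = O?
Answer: -1249428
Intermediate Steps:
Function('z')(y, O) = Add(6, Mul(-1, O))
Function('U')(S, j) = Add(-171, Mul(9, S)) (Function('U')(S, j) = Mul(-9, Add(19, Mul(-1, S))) = Add(-171, Mul(9, S)))
F = 1249428 (F = Add(36, Mul(4, Add(Add(-350, 312968), Add(-171, Mul(9, -11))))) = Add(36, Mul(4, Add(312618, Add(-171, -99)))) = Add(36, Mul(4, Add(312618, -270))) = Add(36, Mul(4, 312348)) = Add(36, 1249392) = 1249428)
Mul(-1, F) = Mul(-1, 1249428) = -1249428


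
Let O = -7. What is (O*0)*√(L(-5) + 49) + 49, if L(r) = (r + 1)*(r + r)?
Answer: 49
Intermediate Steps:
L(r) = 2*r*(1 + r) (L(r) = (1 + r)*(2*r) = 2*r*(1 + r))
(O*0)*√(L(-5) + 49) + 49 = (-7*0)*√(2*(-5)*(1 - 5) + 49) + 49 = 0*√(2*(-5)*(-4) + 49) + 49 = 0*√(40 + 49) + 49 = 0*√89 + 49 = 0 + 49 = 49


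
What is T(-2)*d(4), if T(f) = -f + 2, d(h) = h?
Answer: 16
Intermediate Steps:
T(f) = 2 - f
T(-2)*d(4) = (2 - 1*(-2))*4 = (2 + 2)*4 = 4*4 = 16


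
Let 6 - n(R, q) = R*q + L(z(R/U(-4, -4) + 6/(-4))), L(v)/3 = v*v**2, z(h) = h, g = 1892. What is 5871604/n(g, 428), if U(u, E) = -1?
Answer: 46972832/162925815049 ≈ 0.00028831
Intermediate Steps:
L(v) = 3*v**3 (L(v) = 3*(v*v**2) = 3*v**3)
n(R, q) = 6 - 3*(-3/2 - R)**3 - R*q (n(R, q) = 6 - (R*q + 3*(R/(-1) + 6/(-4))**3) = 6 - (R*q + 3*(R*(-1) + 6*(-1/4))**3) = 6 - (R*q + 3*(-R - 3/2)**3) = 6 - (R*q + 3*(-3/2 - R)**3) = 6 - (3*(-3/2 - R)**3 + R*q) = 6 + (-3*(-3/2 - R)**3 - R*q) = 6 - 3*(-3/2 - R)**3 - R*q)
5871604/n(g, 428) = 5871604/(6 + 3*(3 + 2*1892)**3/8 - 1*1892*428) = 5871604/(6 + 3*(3 + 3784)**3/8 - 809776) = 5871604/(6 + (3/8)*3787**3 - 809776) = 5871604/(6 + (3/8)*54310764403 - 809776) = 5871604/(6 + 162932293209/8 - 809776) = 5871604/(162925815049/8) = 5871604*(8/162925815049) = 46972832/162925815049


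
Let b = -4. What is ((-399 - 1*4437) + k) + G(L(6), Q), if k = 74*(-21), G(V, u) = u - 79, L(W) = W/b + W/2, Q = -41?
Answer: -6510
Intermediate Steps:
L(W) = W/4 (L(W) = W/(-4) + W/2 = W*(-¼) + W*(½) = -W/4 + W/2 = W/4)
G(V, u) = -79 + u
k = -1554
((-399 - 1*4437) + k) + G(L(6), Q) = ((-399 - 1*4437) - 1554) + (-79 - 41) = ((-399 - 4437) - 1554) - 120 = (-4836 - 1554) - 120 = -6390 - 120 = -6510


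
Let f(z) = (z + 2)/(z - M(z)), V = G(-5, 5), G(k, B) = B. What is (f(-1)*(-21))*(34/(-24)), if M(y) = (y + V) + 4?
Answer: -119/36 ≈ -3.3056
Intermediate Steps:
V = 5
M(y) = 9 + y (M(y) = (y + 5) + 4 = (5 + y) + 4 = 9 + y)
f(z) = -2/9 - z/9 (f(z) = (z + 2)/(z - (9 + z)) = (2 + z)/(z + (-9 - z)) = (2 + z)/(-9) = (2 + z)*(-⅑) = -2/9 - z/9)
(f(-1)*(-21))*(34/(-24)) = ((-2/9 - ⅑*(-1))*(-21))*(34/(-24)) = ((-2/9 + ⅑)*(-21))*(34*(-1/24)) = -⅑*(-21)*(-17/12) = (7/3)*(-17/12) = -119/36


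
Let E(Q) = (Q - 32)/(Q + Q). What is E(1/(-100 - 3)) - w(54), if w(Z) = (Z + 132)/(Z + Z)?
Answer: 14821/9 ≈ 1646.8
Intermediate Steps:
E(Q) = (-32 + Q)/(2*Q) (E(Q) = (-32 + Q)/((2*Q)) = (-32 + Q)*(1/(2*Q)) = (-32 + Q)/(2*Q))
w(Z) = (132 + Z)/(2*Z) (w(Z) = (132 + Z)/((2*Z)) = (132 + Z)*(1/(2*Z)) = (132 + Z)/(2*Z))
E(1/(-100 - 3)) - w(54) = (-32 + 1/(-100 - 3))/(2*(1/(-100 - 3))) - (132 + 54)/(2*54) = (-32 + 1/(-103))/(2*(1/(-103))) - 186/(2*54) = (-32 - 1/103)/(2*(-1/103)) - 1*31/18 = (½)*(-103)*(-3297/103) - 31/18 = 3297/2 - 31/18 = 14821/9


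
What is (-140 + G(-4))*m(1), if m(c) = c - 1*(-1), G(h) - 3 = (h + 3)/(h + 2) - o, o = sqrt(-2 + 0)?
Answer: -273 - 2*I*sqrt(2) ≈ -273.0 - 2.8284*I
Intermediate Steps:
o = I*sqrt(2) (o = sqrt(-2) = I*sqrt(2) ≈ 1.4142*I)
G(h) = 3 + (3 + h)/(2 + h) - I*sqrt(2) (G(h) = 3 + ((h + 3)/(h + 2) - I*sqrt(2)) = 3 + ((3 + h)/(2 + h) - I*sqrt(2)) = 3 + (3 + h)/(2 + h) - I*sqrt(2))
m(c) = 1 + c (m(c) = c + 1 = 1 + c)
(-140 + G(-4))*m(1) = (-140 + (9 + 4*(-4) - 2*I*sqrt(2) - 1*I*(-4)*sqrt(2))/(2 - 4))*(1 + 1) = (-140 + (9 - 16 - 2*I*sqrt(2) + 4*I*sqrt(2))/(-2))*2 = (-140 - (-7 + 2*I*sqrt(2))/2)*2 = (-140 + (7/2 - I*sqrt(2)))*2 = (-273/2 - I*sqrt(2))*2 = -273 - 2*I*sqrt(2)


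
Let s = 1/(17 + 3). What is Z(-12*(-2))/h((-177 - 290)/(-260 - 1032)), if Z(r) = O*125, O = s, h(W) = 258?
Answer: 25/1032 ≈ 0.024225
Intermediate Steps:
s = 1/20 ≈ 0.050000
O = 1/20 ≈ 0.050000
Z(r) = 25/4 (Z(r) = (1/20)*125 = 25/4)
Z(-12*(-2))/h((-177 - 290)/(-260 - 1032)) = (25/4)/258 = (25/4)*(1/258) = 25/1032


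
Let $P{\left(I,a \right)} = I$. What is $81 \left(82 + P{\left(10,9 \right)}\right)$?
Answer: $7452$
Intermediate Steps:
$81 \left(82 + P{\left(10,9 \right)}\right) = 81 \left(82 + 10\right) = 81 \cdot 92 = 7452$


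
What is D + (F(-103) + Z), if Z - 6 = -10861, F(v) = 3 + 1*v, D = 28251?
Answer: 17296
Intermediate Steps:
F(v) = 3 + v
Z = -10855 (Z = 6 - 10861 = -10855)
D + (F(-103) + Z) = 28251 + ((3 - 103) - 10855) = 28251 + (-100 - 10855) = 28251 - 10955 = 17296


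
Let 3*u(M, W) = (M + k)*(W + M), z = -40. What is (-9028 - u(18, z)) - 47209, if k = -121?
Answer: -170977/3 ≈ -56992.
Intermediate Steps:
u(M, W) = (-121 + M)*(M + W)/3 (u(M, W) = ((M - 121)*(W + M))/3 = ((-121 + M)*(M + W))/3 = (-121 + M)*(M + W)/3)
(-9028 - u(18, z)) - 47209 = (-9028 - (-121/3*18 - 121/3*(-40) + (1/3)*18**2 + (1/3)*18*(-40))) - 47209 = (-9028 - (-726 + 4840/3 + (1/3)*324 - 240)) - 47209 = (-9028 - (-726 + 4840/3 + 108 - 240)) - 47209 = (-9028 - 1*2266/3) - 47209 = (-9028 - 2266/3) - 47209 = -29350/3 - 47209 = -170977/3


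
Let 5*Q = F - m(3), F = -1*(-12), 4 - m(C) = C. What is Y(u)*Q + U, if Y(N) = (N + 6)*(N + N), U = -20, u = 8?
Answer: 2364/5 ≈ 472.80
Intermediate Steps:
m(C) = 4 - C
F = 12
Y(N) = 2*N*(6 + N) (Y(N) = (6 + N)*(2*N) = 2*N*(6 + N))
Q = 11/5 (Q = (12 - (4 - 1*3))/5 = (12 - (4 - 3))/5 = (12 - 1*1)/5 = (12 - 1)/5 = (1/5)*11 = 11/5 ≈ 2.2000)
Y(u)*Q + U = (2*8*(6 + 8))*(11/5) - 20 = (2*8*14)*(11/5) - 20 = 224*(11/5) - 20 = 2464/5 - 20 = 2364/5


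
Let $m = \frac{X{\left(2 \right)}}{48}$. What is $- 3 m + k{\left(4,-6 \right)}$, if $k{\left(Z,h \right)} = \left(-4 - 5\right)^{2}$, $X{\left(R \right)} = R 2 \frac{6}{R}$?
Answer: $\frac{321}{4} \approx 80.25$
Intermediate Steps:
$X{\left(R \right)} = 12$ ($X{\left(R \right)} = 2 R \frac{6}{R} = 12$)
$k{\left(Z,h \right)} = 81$ ($k{\left(Z,h \right)} = \left(-9\right)^{2} = 81$)
$m = \frac{1}{4}$ ($m = \frac{12}{48} = 12 \cdot \frac{1}{48} = \frac{1}{4} \approx 0.25$)
$- 3 m + k{\left(4,-6 \right)} = \left(-3\right) \frac{1}{4} + 81 = - \frac{3}{4} + 81 = \frac{321}{4}$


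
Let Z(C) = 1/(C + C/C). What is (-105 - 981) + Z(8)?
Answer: -9773/9 ≈ -1085.9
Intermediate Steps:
Z(C) = 1/(1 + C) (Z(C) = 1/(C + 1) = 1/(1 + C))
(-105 - 981) + Z(8) = (-105 - 981) + 1/(1 + 8) = -1086 + 1/9 = -1086 + ⅑ = -9773/9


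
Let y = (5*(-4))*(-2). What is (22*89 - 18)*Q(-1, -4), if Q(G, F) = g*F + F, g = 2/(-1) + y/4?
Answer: -69840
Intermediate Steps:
y = 40 (y = -20*(-2) = 40)
g = 8 (g = 2/(-1) + 40/4 = 2*(-1) + 40*(¼) = -2 + 10 = 8)
Q(G, F) = 9*F (Q(G, F) = 8*F + F = 9*F)
(22*89 - 18)*Q(-1, -4) = (22*89 - 18)*(9*(-4)) = (1958 - 18)*(-36) = 1940*(-36) = -69840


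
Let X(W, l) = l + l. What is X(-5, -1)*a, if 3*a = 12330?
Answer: -8220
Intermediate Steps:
X(W, l) = 2*l
a = 4110 (a = (1/3)*12330 = 4110)
X(-5, -1)*a = (2*(-1))*4110 = -2*4110 = -8220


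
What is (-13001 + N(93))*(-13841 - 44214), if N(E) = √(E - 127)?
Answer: 754773055 - 58055*I*√34 ≈ 7.5477e+8 - 3.3852e+5*I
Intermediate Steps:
N(E) = √(-127 + E)
(-13001 + N(93))*(-13841 - 44214) = (-13001 + √(-127 + 93))*(-13841 - 44214) = (-13001 + √(-34))*(-58055) = (-13001 + I*√34)*(-58055) = 754773055 - 58055*I*√34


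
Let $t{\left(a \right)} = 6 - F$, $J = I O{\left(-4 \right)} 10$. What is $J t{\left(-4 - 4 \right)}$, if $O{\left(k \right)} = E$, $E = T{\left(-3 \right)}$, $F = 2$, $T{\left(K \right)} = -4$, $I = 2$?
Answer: $-320$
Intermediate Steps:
$E = -4$
$O{\left(k \right)} = -4$
$J = -80$ ($J = 2 \left(-4\right) 10 = \left(-8\right) 10 = -80$)
$t{\left(a \right)} = 4$ ($t{\left(a \right)} = 6 - 2 = 4$)
$J t{\left(-4 - 4 \right)} = \left(-80\right) 4 = -320$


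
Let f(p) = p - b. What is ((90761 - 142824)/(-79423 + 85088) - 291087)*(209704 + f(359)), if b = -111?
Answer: -31508138109612/515 ≈ -6.1181e+10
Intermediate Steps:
f(p) = 111 + p (f(p) = p - 1*(-111) = p + 111 = 111 + p)
((90761 - 142824)/(-79423 + 85088) - 291087)*(209704 + f(359)) = ((90761 - 142824)/(-79423 + 85088) - 291087)*(209704 + (111 + 359)) = (-52063/5665 - 291087)*(209704 + 470) = (-52063*1/5665 - 291087)*210174 = (-4733/515 - 291087)*210174 = -149914538/515*210174 = -31508138109612/515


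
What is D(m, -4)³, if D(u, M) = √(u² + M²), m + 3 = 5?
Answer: 40*√5 ≈ 89.443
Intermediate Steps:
m = 2 (m = -3 + 5 = 2)
D(u, M) = √(M² + u²)
D(m, -4)³ = (√((-4)² + 2²))³ = (√(16 + 4))³ = (√20)³ = (2*√5)³ = 40*√5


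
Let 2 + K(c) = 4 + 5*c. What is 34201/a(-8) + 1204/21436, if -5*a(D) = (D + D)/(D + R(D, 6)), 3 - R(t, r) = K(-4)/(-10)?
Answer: -3115811295/42872 ≈ -72677.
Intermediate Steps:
K(c) = 2 + 5*c (K(c) = -2 + (4 + 5*c) = 2 + 5*c)
R(t, r) = 6/5 (R(t, r) = 3 - (2 + 5*(-4))/(-10) = 3 - (2 - 20)*(-1)/10 = 3 - (-18)*(-1)/10 = 3 - 1*9/5 = 3 - 9/5 = 6/5)
a(D) = -2*D/(5*(6/5 + D)) (a(D) = -(D + D)/(5*(D + 6/5)) = -2*D/(5*(6/5 + D)))
34201/a(-8) + 1204/21436 = 34201/((-2*(-8)/(6 + 5*(-8)))) + 1204/21436 = 34201/((-2*(-8)/(6 - 40))) + 1204*(1/21436) = 34201/((-2*(-8)/(-34))) + 301/5359 = 34201/((-2*(-8)*(-1/34))) + 301/5359 = 34201/(-8/17) + 301/5359 = 34201*(-17/8) + 301/5359 = -581417/8 + 301/5359 = -3115811295/42872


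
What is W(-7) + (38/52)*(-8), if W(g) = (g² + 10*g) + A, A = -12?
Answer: -505/13 ≈ -38.846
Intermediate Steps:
W(g) = -12 + g² + 10*g (W(g) = (g² + 10*g) - 12 = -12 + g² + 10*g)
W(-7) + (38/52)*(-8) = (-12 + (-7)² + 10*(-7)) + (38/52)*(-8) = (-12 + 49 - 70) + (38*(1/52))*(-8) = -33 + (19/26)*(-8) = -33 - 76/13 = -505/13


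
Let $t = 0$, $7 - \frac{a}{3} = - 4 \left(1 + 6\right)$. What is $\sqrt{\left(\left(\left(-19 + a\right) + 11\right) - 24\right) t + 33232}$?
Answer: $4 \sqrt{2077} \approx 182.3$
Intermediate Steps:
$a = 105$ ($a = 21 - 3 \left(- 4 \left(1 + 6\right)\right) = 21 - 3 \left(\left(-4\right) 7\right) = 21 - -84 = 21 + 84 = 105$)
$\sqrt{\left(\left(\left(-19 + a\right) + 11\right) - 24\right) t + 33232} = \sqrt{\left(\left(\left(-19 + 105\right) + 11\right) - 24\right) 0 + 33232} = \sqrt{\left(\left(86 + 11\right) - 24\right) 0 + 33232} = \sqrt{\left(97 - 24\right) 0 + 33232} = \sqrt{73 \cdot 0 + 33232} = \sqrt{0 + 33232} = \sqrt{33232} = 4 \sqrt{2077}$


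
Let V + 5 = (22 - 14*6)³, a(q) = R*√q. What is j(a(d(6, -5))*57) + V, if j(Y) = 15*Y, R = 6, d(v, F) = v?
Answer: -238333 + 5130*√6 ≈ -2.2577e+5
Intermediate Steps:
a(q) = 6*√q
V = -238333 (V = -5 + (22 - 14*6)³ = -5 + (22 - 1*84)³ = -5 + (22 - 84)³ = -5 + (-62)³ = -5 - 238328 = -238333)
j(a(d(6, -5))*57) + V = 15*((6*√6)*57) - 238333 = 15*(342*√6) - 238333 = 5130*√6 - 238333 = -238333 + 5130*√6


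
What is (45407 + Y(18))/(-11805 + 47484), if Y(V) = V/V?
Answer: 15136/11893 ≈ 1.2727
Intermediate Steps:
Y(V) = 1
(45407 + Y(18))/(-11805 + 47484) = (45407 + 1)/(-11805 + 47484) = 45408/35679 = 45408*(1/35679) = 15136/11893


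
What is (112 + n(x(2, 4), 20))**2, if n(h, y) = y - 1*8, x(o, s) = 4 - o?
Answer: 15376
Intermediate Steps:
n(h, y) = -8 + y (n(h, y) = y - 8 = -8 + y)
(112 + n(x(2, 4), 20))**2 = (112 + (-8 + 20))**2 = (112 + 12)**2 = 124**2 = 15376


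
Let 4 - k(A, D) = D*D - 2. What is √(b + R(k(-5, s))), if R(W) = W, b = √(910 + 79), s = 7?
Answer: √(-43 + √989) ≈ 3.3988*I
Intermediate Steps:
k(A, D) = 6 - D² (k(A, D) = 4 - (D*D - 2) = 4 - (D² - 2) = 4 - (-2 + D²) = 4 + (2 - D²) = 6 - D²)
b = √989 ≈ 31.448
√(b + R(k(-5, s))) = √(√989 + (6 - 1*7²)) = √(√989 + (6 - 1*49)) = √(√989 + (6 - 49)) = √(√989 - 43) = √(-43 + √989)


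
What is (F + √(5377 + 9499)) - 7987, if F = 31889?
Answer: 23902 + 2*√3719 ≈ 24024.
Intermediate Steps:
(F + √(5377 + 9499)) - 7987 = (31889 + √(5377 + 9499)) - 7987 = (31889 + √14876) - 7987 = (31889 + 2*√3719) - 7987 = 23902 + 2*√3719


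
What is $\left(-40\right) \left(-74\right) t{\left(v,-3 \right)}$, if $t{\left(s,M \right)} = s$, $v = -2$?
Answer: $-5920$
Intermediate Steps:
$\left(-40\right) \left(-74\right) t{\left(v,-3 \right)} = \left(-40\right) \left(-74\right) \left(-2\right) = 2960 \left(-2\right) = -5920$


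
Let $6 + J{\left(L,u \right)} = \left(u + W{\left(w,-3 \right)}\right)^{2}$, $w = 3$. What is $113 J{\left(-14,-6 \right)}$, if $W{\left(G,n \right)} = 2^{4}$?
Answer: $10622$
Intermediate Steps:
$W{\left(G,n \right)} = 16$
$J{\left(L,u \right)} = -6 + \left(16 + u\right)^{2}$ ($J{\left(L,u \right)} = -6 + \left(u + 16\right)^{2} = -6 + \left(16 + u\right)^{2}$)
$113 J{\left(-14,-6 \right)} = 113 \left(-6 + \left(16 - 6\right)^{2}\right) = 113 \left(-6 + 10^{2}\right) = 113 \left(-6 + 100\right) = 113 \cdot 94 = 10622$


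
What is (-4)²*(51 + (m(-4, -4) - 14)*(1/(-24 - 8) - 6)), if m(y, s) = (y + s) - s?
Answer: 2553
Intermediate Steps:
m(y, s) = y (m(y, s) = (s + y) - s = y)
(-4)²*(51 + (m(-4, -4) - 14)*(1/(-24 - 8) - 6)) = (-4)²*(51 + (-4 - 14)*(1/(-24 - 8) - 6)) = 16*(51 - 18*(1/(-32) - 6)) = 16*(51 - 18*(-1/32 - 6)) = 16*(51 - 18*(-193/32)) = 16*(51 + 1737/16) = 16*(2553/16) = 2553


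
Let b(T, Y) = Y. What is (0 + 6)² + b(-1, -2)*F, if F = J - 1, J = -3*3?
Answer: 56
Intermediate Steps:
J = -9
F = -10 (F = -9 - 1 = -10)
(0 + 6)² + b(-1, -2)*F = (0 + 6)² - 2*(-10) = 6² + 20 = 36 + 20 = 56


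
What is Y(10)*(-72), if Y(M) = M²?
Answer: -7200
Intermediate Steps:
Y(10)*(-72) = 10²*(-72) = 100*(-72) = -7200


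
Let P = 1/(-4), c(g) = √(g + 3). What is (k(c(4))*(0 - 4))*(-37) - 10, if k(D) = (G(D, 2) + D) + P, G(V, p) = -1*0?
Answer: -47 + 148*√7 ≈ 344.57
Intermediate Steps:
c(g) = √(3 + g)
G(V, p) = 0
P = -¼ ≈ -0.25000
k(D) = -¼ + D (k(D) = (0 + D) - ¼ = D - ¼ = -¼ + D)
(k(c(4))*(0 - 4))*(-37) - 10 = ((-¼ + √(3 + 4))*(0 - 4))*(-37) - 10 = ((-¼ + √7)*(-4))*(-37) - 10 = (1 - 4*√7)*(-37) - 10 = (-37 + 148*√7) - 10 = -47 + 148*√7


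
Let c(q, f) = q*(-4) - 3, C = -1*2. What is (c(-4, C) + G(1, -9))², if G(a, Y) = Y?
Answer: 16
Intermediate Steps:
C = -2
c(q, f) = -3 - 4*q (c(q, f) = -4*q - 3 = -3 - 4*q)
(c(-4, C) + G(1, -9))² = ((-3 - 4*(-4)) - 9)² = ((-3 + 16) - 9)² = (13 - 9)² = 4² = 16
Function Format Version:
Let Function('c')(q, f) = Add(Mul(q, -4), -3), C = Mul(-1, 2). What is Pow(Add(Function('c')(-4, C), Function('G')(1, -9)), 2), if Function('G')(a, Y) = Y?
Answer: 16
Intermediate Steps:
C = -2
Function('c')(q, f) = Add(-3, Mul(-4, q)) (Function('c')(q, f) = Add(Mul(-4, q), -3) = Add(-3, Mul(-4, q)))
Pow(Add(Function('c')(-4, C), Function('G')(1, -9)), 2) = Pow(Add(Add(-3, Mul(-4, -4)), -9), 2) = Pow(Add(Add(-3, 16), -9), 2) = Pow(Add(13, -9), 2) = Pow(4, 2) = 16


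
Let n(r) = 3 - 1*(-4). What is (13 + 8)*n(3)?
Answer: 147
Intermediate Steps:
n(r) = 7 (n(r) = 3 + 4 = 7)
(13 + 8)*n(3) = (13 + 8)*7 = 21*7 = 147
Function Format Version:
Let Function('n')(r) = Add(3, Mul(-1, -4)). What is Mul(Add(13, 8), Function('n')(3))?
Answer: 147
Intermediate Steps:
Function('n')(r) = 7 (Function('n')(r) = Add(3, 4) = 7)
Mul(Add(13, 8), Function('n')(3)) = Mul(Add(13, 8), 7) = Mul(21, 7) = 147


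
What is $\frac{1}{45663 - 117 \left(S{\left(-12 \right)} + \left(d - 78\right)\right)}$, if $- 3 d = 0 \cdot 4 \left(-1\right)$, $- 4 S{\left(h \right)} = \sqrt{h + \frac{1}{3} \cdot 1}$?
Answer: $\frac{41744}{2287119621} - \frac{52 i \sqrt{105}}{16009837347} \approx 1.8252 \cdot 10^{-5} - 3.3282 \cdot 10^{-8} i$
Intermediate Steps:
$S{\left(h \right)} = - \frac{\sqrt{\frac{1}{3} + h}}{4}$ ($S{\left(h \right)} = - \frac{\sqrt{h + \frac{1}{3} \cdot 1}}{4} = - \frac{\sqrt{h + \frac{1}{3}}}{4} = - \frac{\sqrt{\frac{1}{3} + h}}{4}$)
$d = 0$ ($d = - \frac{0 \cdot 4 \left(-1\right)}{3} = - \frac{0 \left(-1\right)}{3} = \left(- \frac{1}{3}\right) 0 = 0$)
$\frac{1}{45663 - 117 \left(S{\left(-12 \right)} + \left(d - 78\right)\right)} = \frac{1}{45663 - 117 \left(- \frac{\sqrt{3 + 9 \left(-12\right)}}{12} + \left(0 - 78\right)\right)} = \frac{1}{45663 - 117 \left(- \frac{\sqrt{3 - 108}}{12} - 78\right)} = \frac{1}{45663 - 117 \left(- \frac{\sqrt{-105}}{12} - 78\right)} = \frac{1}{45663 - 117 \left(- \frac{i \sqrt{105}}{12} - 78\right)} = \frac{1}{45663 - 117 \left(-78 - \frac{i \sqrt{105}}{12}\right)} = \frac{1}{45663 + \left(9126 + \frac{39 i \sqrt{105}}{4}\right)} = \frac{1}{54789 + \frac{39 i \sqrt{105}}{4}}$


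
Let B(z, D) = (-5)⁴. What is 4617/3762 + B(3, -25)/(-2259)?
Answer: 47243/49698 ≈ 0.95060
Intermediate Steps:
B(z, D) = 625
4617/3762 + B(3, -25)/(-2259) = 4617/3762 + 625/(-2259) = 4617*(1/3762) + 625*(-1/2259) = 27/22 - 625/2259 = 47243/49698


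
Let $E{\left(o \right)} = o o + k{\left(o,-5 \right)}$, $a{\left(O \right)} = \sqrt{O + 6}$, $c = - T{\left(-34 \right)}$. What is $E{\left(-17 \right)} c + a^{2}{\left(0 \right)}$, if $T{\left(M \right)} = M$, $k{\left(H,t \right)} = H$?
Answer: $9254$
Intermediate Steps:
$c = 34$ ($c = \left(-1\right) \left(-34\right) = 34$)
$a{\left(O \right)} = \sqrt{6 + O}$
$E{\left(o \right)} = o + o^{2}$ ($E{\left(o \right)} = o o + o = o^{2} + o = o + o^{2}$)
$E{\left(-17 \right)} c + a^{2}{\left(0 \right)} = - 17 \left(1 - 17\right) 34 + \left(\sqrt{6 + 0}\right)^{2} = \left(-17\right) \left(-16\right) 34 + \left(\sqrt{6}\right)^{2} = 272 \cdot 34 + 6 = 9248 + 6 = 9254$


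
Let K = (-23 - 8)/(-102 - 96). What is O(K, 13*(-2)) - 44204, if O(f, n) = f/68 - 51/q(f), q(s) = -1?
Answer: -594475961/13464 ≈ -44153.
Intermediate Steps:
K = 31/198 (K = -31/(-198) = -31*(-1/198) = 31/198 ≈ 0.15657)
O(f, n) = 51 + f/68 (O(f, n) = f/68 - 51/(-1) = f*(1/68) - 51*(-1) = f/68 + 51 = 51 + f/68)
O(K, 13*(-2)) - 44204 = (51 + (1/68)*(31/198)) - 44204 = (51 + 31/13464) - 44204 = 686695/13464 - 44204 = -594475961/13464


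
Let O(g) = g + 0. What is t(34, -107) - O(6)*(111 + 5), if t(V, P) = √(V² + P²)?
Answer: -696 + √12605 ≈ -583.73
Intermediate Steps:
t(V, P) = √(P² + V²)
O(g) = g
t(34, -107) - O(6)*(111 + 5) = √((-107)² + 34²) - 6*(111 + 5) = √(11449 + 1156) - 6*116 = √12605 - 1*696 = √12605 - 696 = -696 + √12605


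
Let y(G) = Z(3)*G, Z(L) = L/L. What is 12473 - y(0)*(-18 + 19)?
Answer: 12473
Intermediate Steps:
Z(L) = 1
y(G) = G (y(G) = 1*G = G)
12473 - y(0)*(-18 + 19) = 12473 - 0*(-18 + 19) = 12473 - 0 = 12473 - 1*0 = 12473 + 0 = 12473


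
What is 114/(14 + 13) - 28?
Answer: -214/9 ≈ -23.778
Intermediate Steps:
114/(14 + 13) - 28 = 114/27 - 28 = (1/27)*114 - 28 = 38/9 - 28 = -214/9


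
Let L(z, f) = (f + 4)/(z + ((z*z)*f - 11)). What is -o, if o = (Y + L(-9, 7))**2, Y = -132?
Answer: -5211829249/299209 ≈ -17419.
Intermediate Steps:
L(z, f) = (4 + f)/(-11 + z + f*z**2) (L(z, f) = (4 + f)/(z + (z**2*f - 11)) = (4 + f)/(z + (f*z**2 - 11)) = (4 + f)/(z + (-11 + f*z**2)) = (4 + f)/(-11 + z + f*z**2))
o = 5211829249/299209 (o = (-132 + (4 + 7)/(-11 - 9 + 7*(-9)**2))**2 = (-132 + 11/(-11 - 9 + 7*81))**2 = (-132 + 11/(-11 - 9 + 567))**2 = (-132 + 11/547)**2 = (-72193/547)**2 = 5211829249/299209 ≈ 17419.)
-o = -1*5211829249/299209 = -5211829249/299209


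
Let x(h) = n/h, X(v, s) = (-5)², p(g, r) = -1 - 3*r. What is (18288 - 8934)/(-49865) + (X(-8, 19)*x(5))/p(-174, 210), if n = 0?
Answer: -9354/49865 ≈ -0.18759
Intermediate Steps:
X(v, s) = 25
x(h) = 0 (x(h) = 0/h = 0)
(18288 - 8934)/(-49865) + (X(-8, 19)*x(5))/p(-174, 210) = (18288 - 8934)/(-49865) + (25*0)/(-1 - 3*210) = 9354*(-1/49865) + 0/(-1 - 630) = -9354/49865 + 0/(-631) = -9354/49865 + 0*(-1/631) = -9354/49865 + 0 = -9354/49865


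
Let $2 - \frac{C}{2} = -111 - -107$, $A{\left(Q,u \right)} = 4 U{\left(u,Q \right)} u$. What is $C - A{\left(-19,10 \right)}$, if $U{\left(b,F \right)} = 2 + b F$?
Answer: $7532$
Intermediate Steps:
$U{\left(b,F \right)} = 2 + F b$
$A{\left(Q,u \right)} = u \left(8 + 4 Q u\right)$ ($A{\left(Q,u \right)} = 4 \left(2 + Q u\right) u = \left(8 + 4 Q u\right) u = u \left(8 + 4 Q u\right)$)
$C = 12$ ($C = 4 - 2 \left(-111 - -107\right) = 4 - 2 \left(-111 + 107\right) = 4 - -8 = 4 + 8 = 12$)
$C - A{\left(-19,10 \right)} = 12 - 4 \cdot 10 \left(2 - 190\right) = 12 - 4 \cdot 10 \left(-188\right) = 12 - -7520 = 12 + 7520 = 7532$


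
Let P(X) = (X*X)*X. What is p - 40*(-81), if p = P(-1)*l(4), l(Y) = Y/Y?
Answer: 3239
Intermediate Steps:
l(Y) = 1
P(X) = X³ (P(X) = X²*X = X³)
p = -1 (p = (-1)³*1 = -1*1 = -1)
p - 40*(-81) = -1 - 40*(-81) = -1 + 3240 = 3239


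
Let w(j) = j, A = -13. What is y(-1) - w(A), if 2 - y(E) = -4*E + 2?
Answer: 9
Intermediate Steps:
y(E) = 4*E (y(E) = 2 - (-4*E + 2) = 2 - (2 - 4*E) = 2 + (-2 + 4*E) = 4*E)
y(-1) - w(A) = 4*(-1) - 1*(-13) = -4 + 13 = 9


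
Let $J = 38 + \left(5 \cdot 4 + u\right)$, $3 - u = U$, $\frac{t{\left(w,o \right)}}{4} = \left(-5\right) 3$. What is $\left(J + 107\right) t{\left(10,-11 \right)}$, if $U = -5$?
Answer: $-10380$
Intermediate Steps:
$t{\left(w,o \right)} = -60$ ($t{\left(w,o \right)} = 4 \left(\left(-5\right) 3\right) = 4 \left(-15\right) = -60$)
$u = 8$ ($u = 3 - -5 = 3 + 5 = 8$)
$J = 66$ ($J = 38 + \left(5 \cdot 4 + 8\right) = 38 + \left(20 + 8\right) = 38 + 28 = 66$)
$\left(J + 107\right) t{\left(10,-11 \right)} = \left(66 + 107\right) \left(-60\right) = 173 \left(-60\right) = -10380$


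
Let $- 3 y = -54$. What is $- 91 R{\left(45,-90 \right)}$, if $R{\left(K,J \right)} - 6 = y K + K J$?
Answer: $294294$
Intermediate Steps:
$y = 18$ ($y = \left(- \frac{1}{3}\right) \left(-54\right) = 18$)
$R{\left(K,J \right)} = 6 + 18 K + J K$ ($R{\left(K,J \right)} = 6 + \left(18 K + K J\right) = 6 + \left(18 K + J K\right) = 6 + 18 K + J K$)
$- 91 R{\left(45,-90 \right)} = - 91 \left(6 + 18 \cdot 45 - 4050\right) = - 91 \left(6 + 810 - 4050\right) = \left(-91\right) \left(-3234\right) = 294294$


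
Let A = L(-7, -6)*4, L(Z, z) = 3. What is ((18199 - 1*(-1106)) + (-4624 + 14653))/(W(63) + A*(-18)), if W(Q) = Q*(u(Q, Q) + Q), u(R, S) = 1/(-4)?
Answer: 39112/4983 ≈ 7.8491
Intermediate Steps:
u(R, S) = -¼
W(Q) = Q*(-¼ + Q)
A = 12 (A = 3*4 = 12)
((18199 - 1*(-1106)) + (-4624 + 14653))/(W(63) + A*(-18)) = ((18199 - 1*(-1106)) + (-4624 + 14653))/(63*(-¼ + 63) + 12*(-18)) = ((18199 + 1106) + 10029)/(63*(251/4) - 216) = (19305 + 10029)/(15813/4 - 216) = 29334/(14949/4) = 29334*(4/14949) = 39112/4983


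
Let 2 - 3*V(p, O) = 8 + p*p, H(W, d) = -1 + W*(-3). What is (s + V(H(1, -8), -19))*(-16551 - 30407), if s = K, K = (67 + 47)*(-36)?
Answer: 579179972/3 ≈ 1.9306e+8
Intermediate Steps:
H(W, d) = -1 - 3*W
K = -4104 (K = 114*(-36) = -4104)
s = -4104
V(p, O) = -2 - p**2/3 (V(p, O) = 2/3 - (8 + p*p)/3 = 2/3 - (8 + p**2)/3 = 2/3 + (-8/3 - p**2/3) = -2 - p**2/3)
(s + V(H(1, -8), -19))*(-16551 - 30407) = (-4104 + (-2 - (-1 - 3*1)**2/3))*(-16551 - 30407) = (-4104 + (-2 - (-1 - 3)**2/3))*(-46958) = (-4104 + (-2 - 1/3*(-4)**2))*(-46958) = (-4104 + (-2 - 1/3*16))*(-46958) = (-4104 + (-2 - 16/3))*(-46958) = (-4104 - 22/3)*(-46958) = -12334/3*(-46958) = 579179972/3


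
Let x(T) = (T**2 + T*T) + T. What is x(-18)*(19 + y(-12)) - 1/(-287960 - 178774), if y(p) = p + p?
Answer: -1470212099/466734 ≈ -3150.0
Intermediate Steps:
y(p) = 2*p
x(T) = T + 2*T**2 (x(T) = (T**2 + T**2) + T = 2*T**2 + T = T + 2*T**2)
x(-18)*(19 + y(-12)) - 1/(-287960 - 178774) = (-18*(1 + 2*(-18)))*(19 + 2*(-12)) - 1/(-287960 - 178774) = (-18*(1 - 36))*(19 - 24) - 1/(-466734) = -18*(-35)*(-5) - 1*(-1/466734) = 630*(-5) + 1/466734 = -3150 + 1/466734 = -1470212099/466734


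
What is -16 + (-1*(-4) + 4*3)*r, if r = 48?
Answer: 752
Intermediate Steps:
-16 + (-1*(-4) + 4*3)*r = -16 + (-1*(-4) + 4*3)*48 = -16 + (4 + 12)*48 = -16 + 16*48 = -16 + 768 = 752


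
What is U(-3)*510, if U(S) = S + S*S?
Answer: 3060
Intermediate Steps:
U(S) = S + S**2
U(-3)*510 = -3*(1 - 3)*510 = -3*(-2)*510 = 6*510 = 3060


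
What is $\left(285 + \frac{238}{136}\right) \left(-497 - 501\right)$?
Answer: $- \frac{572353}{2} \approx -2.8618 \cdot 10^{5}$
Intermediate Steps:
$\left(285 + \frac{238}{136}\right) \left(-497 - 501\right) = \left(285 + 238 \cdot \frac{1}{136}\right) \left(-998\right) = \left(285 + \frac{7}{4}\right) \left(-998\right) = \frac{1147}{4} \left(-998\right) = - \frac{572353}{2}$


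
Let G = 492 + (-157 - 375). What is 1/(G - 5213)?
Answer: -1/5253 ≈ -0.00019037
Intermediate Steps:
G = -40 (G = 492 - 532 = -40)
1/(G - 5213) = 1/(-40 - 5213) = 1/(-5253) = -1/5253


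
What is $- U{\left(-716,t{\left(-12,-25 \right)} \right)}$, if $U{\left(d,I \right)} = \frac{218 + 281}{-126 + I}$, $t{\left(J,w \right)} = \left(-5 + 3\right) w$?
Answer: $\frac{499}{76} \approx 6.5658$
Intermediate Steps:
$t{\left(J,w \right)} = - 2 w$
$U{\left(d,I \right)} = \frac{499}{-126 + I}$
$- U{\left(-716,t{\left(-12,-25 \right)} \right)} = - \frac{499}{-126 - -50} = - \frac{499}{-126 + 50} = - \frac{499}{-76} = - \frac{499 \left(-1\right)}{76} = \left(-1\right) \left(- \frac{499}{76}\right) = \frac{499}{76}$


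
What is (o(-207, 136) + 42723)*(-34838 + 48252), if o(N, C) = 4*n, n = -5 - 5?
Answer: 572549762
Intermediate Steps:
n = -10
o(N, C) = -40 (o(N, C) = 4*(-10) = -40)
(o(-207, 136) + 42723)*(-34838 + 48252) = (-40 + 42723)*(-34838 + 48252) = 42683*13414 = 572549762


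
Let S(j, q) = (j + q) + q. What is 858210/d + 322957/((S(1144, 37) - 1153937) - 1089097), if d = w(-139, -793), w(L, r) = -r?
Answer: 1923692804459/1777760088 ≈ 1082.1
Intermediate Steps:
d = 793 (d = -1*(-793) = 793)
S(j, q) = j + 2*q
858210/d + 322957/((S(1144, 37) - 1153937) - 1089097) = 858210/793 + 322957/(((1144 + 2*37) - 1153937) - 1089097) = 858210*(1/793) + 322957/(((1144 + 74) - 1153937) - 1089097) = 858210/793 + 322957/((1218 - 1153937) - 1089097) = 858210/793 + 322957/(-1152719 - 1089097) = 858210/793 + 322957/(-2241816) = 858210/793 + 322957*(-1/2241816) = 858210/793 - 322957/2241816 = 1923692804459/1777760088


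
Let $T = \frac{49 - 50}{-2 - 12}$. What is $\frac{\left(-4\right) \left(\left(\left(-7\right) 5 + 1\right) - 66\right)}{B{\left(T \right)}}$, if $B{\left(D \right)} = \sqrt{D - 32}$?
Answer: $- \frac{400 i \sqrt{6258}}{447} \approx - 70.79 i$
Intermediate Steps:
$T = \frac{1}{14}$ ($T = - \frac{1}{-14} = \left(-1\right) \left(- \frac{1}{14}\right) = \frac{1}{14} \approx 0.071429$)
$B{\left(D \right)} = \sqrt{-32 + D}$
$\frac{\left(-4\right) \left(\left(\left(-7\right) 5 + 1\right) - 66\right)}{B{\left(T \right)}} = \frac{\left(-4\right) \left(\left(\left(-7\right) 5 + 1\right) - 66\right)}{\sqrt{-32 + \frac{1}{14}}} = \frac{\left(-4\right) \left(\left(-35 + 1\right) - 66\right)}{\sqrt{- \frac{447}{14}}} = \frac{\left(-4\right) \left(-34 - 66\right)}{\frac{1}{14} i \sqrt{6258}} = \left(-4\right) \left(-100\right) \left(- \frac{i \sqrt{6258}}{447}\right) = 400 \left(- \frac{i \sqrt{6258}}{447}\right) = - \frac{400 i \sqrt{6258}}{447}$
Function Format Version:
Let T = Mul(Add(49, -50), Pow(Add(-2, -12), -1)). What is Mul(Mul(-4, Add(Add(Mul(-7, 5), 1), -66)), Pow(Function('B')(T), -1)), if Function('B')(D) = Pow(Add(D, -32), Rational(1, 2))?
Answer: Mul(Rational(-400, 447), I, Pow(6258, Rational(1, 2))) ≈ Mul(-70.790, I)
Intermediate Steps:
T = Rational(1, 14) (T = Mul(-1, Pow(-14, -1)) = Mul(-1, Rational(-1, 14)) = Rational(1, 14) ≈ 0.071429)
Function('B')(D) = Pow(Add(-32, D), Rational(1, 2))
Mul(Mul(-4, Add(Add(Mul(-7, 5), 1), -66)), Pow(Function('B')(T), -1)) = Mul(Mul(-4, Add(Add(Mul(-7, 5), 1), -66)), Pow(Pow(Add(-32, Rational(1, 14)), Rational(1, 2)), -1)) = Mul(Mul(-4, Add(Add(-35, 1), -66)), Pow(Pow(Rational(-447, 14), Rational(1, 2)), -1)) = Mul(Mul(-4, Add(-34, -66)), Pow(Mul(Rational(1, 14), I, Pow(6258, Rational(1, 2))), -1)) = Mul(Mul(-4, -100), Mul(Rational(-1, 447), I, Pow(6258, Rational(1, 2)))) = Mul(400, Mul(Rational(-1, 447), I, Pow(6258, Rational(1, 2)))) = Mul(Rational(-400, 447), I, Pow(6258, Rational(1, 2)))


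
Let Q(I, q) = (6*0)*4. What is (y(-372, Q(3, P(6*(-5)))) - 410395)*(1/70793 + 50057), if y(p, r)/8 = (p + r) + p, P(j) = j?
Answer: -1475402702797094/70793 ≈ -2.0841e+10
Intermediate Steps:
Q(I, q) = 0 (Q(I, q) = 0*4 = 0)
y(p, r) = 8*r + 16*p (y(p, r) = 8*((p + r) + p) = 8*(r + 2*p) = 8*r + 16*p)
(y(-372, Q(3, P(6*(-5)))) - 410395)*(1/70793 + 50057) = ((8*0 + 16*(-372)) - 410395)*(1/70793 + 50057) = ((0 - 5952) - 410395)*(1/70793 + 50057) = (-5952 - 410395)*(3543685202/70793) = -416347*3543685202/70793 = -1475402702797094/70793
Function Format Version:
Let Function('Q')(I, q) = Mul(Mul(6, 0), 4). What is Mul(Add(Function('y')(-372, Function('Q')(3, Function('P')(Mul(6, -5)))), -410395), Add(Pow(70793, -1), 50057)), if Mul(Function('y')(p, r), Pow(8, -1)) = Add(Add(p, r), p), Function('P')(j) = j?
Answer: Rational(-1475402702797094, 70793) ≈ -2.0841e+10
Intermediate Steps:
Function('Q')(I, q) = 0 (Function('Q')(I, q) = Mul(0, 4) = 0)
Function('y')(p, r) = Add(Mul(8, r), Mul(16, p)) (Function('y')(p, r) = Mul(8, Add(Add(p, r), p)) = Mul(8, Add(r, Mul(2, p))) = Add(Mul(8, r), Mul(16, p)))
Mul(Add(Function('y')(-372, Function('Q')(3, Function('P')(Mul(6, -5)))), -410395), Add(Pow(70793, -1), 50057)) = Mul(Add(Add(Mul(8, 0), Mul(16, -372)), -410395), Add(Pow(70793, -1), 50057)) = Mul(Add(Add(0, -5952), -410395), Add(Rational(1, 70793), 50057)) = Mul(Add(-5952, -410395), Rational(3543685202, 70793)) = Mul(-416347, Rational(3543685202, 70793)) = Rational(-1475402702797094, 70793)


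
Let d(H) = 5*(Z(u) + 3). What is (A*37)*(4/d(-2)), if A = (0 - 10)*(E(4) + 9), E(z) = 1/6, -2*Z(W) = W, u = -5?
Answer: -1480/3 ≈ -493.33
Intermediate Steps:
Z(W) = -W/2
E(z) = ⅙
d(H) = 55/2 (d(H) = 5*(-½*(-5) + 3) = 5*(5/2 + 3) = 5*(11/2) = 55/2)
A = -275/3 (A = (0 - 10)*(⅙ + 9) = -10*55/6 = -275/3 ≈ -91.667)
(A*37)*(4/d(-2)) = (-275/3*37)*(4/(55/2)) = -40700*2/(3*55) = -10175/3*8/55 = -1480/3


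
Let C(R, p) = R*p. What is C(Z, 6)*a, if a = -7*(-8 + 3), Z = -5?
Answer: -1050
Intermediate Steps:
a = 35 (a = -7*(-5) = 35)
C(Z, 6)*a = -5*6*35 = -30*35 = -1050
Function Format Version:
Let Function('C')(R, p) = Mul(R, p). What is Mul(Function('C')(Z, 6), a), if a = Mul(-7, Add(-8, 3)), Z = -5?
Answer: -1050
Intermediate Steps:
a = 35 (a = Mul(-7, -5) = 35)
Mul(Function('C')(Z, 6), a) = Mul(Mul(-5, 6), 35) = Mul(-30, 35) = -1050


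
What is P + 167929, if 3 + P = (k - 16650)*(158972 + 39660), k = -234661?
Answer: -49918238626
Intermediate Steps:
P = -49918406555 (P = -3 + (-234661 - 16650)*(158972 + 39660) = -3 - 251311*198632 = -3 - 49918406552 = -49918406555)
P + 167929 = -49918406555 + 167929 = -49918238626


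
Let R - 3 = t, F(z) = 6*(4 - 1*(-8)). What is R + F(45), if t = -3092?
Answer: -3017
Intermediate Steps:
F(z) = 72 (F(z) = 6*(4 + 8) = 6*12 = 72)
R = -3089 (R = 3 - 3092 = -3089)
R + F(45) = -3089 + 72 = -3017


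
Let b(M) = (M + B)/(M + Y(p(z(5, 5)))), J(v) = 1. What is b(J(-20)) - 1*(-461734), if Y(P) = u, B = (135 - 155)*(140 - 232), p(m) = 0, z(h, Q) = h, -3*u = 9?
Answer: 921627/2 ≈ 4.6081e+5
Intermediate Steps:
u = -3 (u = -⅓*9 = -3)
B = 1840 (B = -20*(-92) = 1840)
Y(P) = -3
b(M) = (1840 + M)/(-3 + M) (b(M) = (M + 1840)/(M - 3) = (1840 + M)/(-3 + M))
b(J(-20)) - 1*(-461734) = (1840 + 1)/(-3 + 1) - 1*(-461734) = 1841/(-2) + 461734 = -½*1841 + 461734 = -1841/2 + 461734 = 921627/2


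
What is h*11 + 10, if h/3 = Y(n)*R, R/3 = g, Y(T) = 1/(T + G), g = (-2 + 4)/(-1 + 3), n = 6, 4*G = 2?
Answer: 328/13 ≈ 25.231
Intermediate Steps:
G = ½ (G = (¼)*2 = ½ ≈ 0.50000)
g = 1 (g = 2/2 = 2*(½) = 1)
Y(T) = 1/(½ + T) (Y(T) = 1/(T + ½) = 1/(½ + T))
R = 3 (R = 3*1 = 3)
h = 18/13 (h = 3*((2/(1 + 2*6))*3) = 3*((2/(1 + 12))*3) = 3*((2/13)*3) = 3*(6/13) = 18/13 ≈ 1.3846)
h*11 + 10 = (18/13)*11 + 10 = 198/13 + 10 = 328/13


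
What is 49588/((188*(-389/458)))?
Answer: -5677826/18283 ≈ -310.55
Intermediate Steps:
49588/((188*(-389/458))) = 49588/(-36566/229) = 49588*(-229/36566) = -5677826/18283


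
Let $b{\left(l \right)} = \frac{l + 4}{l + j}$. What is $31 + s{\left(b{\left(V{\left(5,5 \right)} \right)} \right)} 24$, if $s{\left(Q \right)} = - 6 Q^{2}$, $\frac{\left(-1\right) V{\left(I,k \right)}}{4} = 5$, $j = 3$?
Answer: $- \frac{27905}{289} \approx -96.557$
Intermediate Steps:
$V{\left(I,k \right)} = -20$ ($V{\left(I,k \right)} = \left(-4\right) 5 = -20$)
$b{\left(l \right)} = \frac{4 + l}{3 + l}$ ($b{\left(l \right)} = \frac{l + 4}{l + 3} = \frac{4 + l}{3 + l}$)
$31 + s{\left(b{\left(V{\left(5,5 \right)} \right)} \right)} 24 = 31 + - 6 \left(\frac{4 - 20}{3 - 20}\right)^{2} \cdot 24 = 31 + - 6 \left(\frac{1}{-17} \left(-16\right)\right)^{2} \cdot 24 = 31 + - 6 \left(\left(- \frac{1}{17}\right) \left(-16\right)\right)^{2} \cdot 24 = 31 + - 6 \left(\frac{16}{17}\right)^{2} \cdot 24 = 31 + \left(-6\right) \frac{256}{289} \cdot 24 = 31 - \frac{36864}{289} = - \frac{27905}{289}$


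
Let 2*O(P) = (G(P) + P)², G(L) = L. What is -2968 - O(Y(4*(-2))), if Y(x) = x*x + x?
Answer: -9240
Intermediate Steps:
Y(x) = x + x² (Y(x) = x² + x = x + x²)
O(P) = 2*P² (O(P) = (P + P)²/2 = (2*P)²/2 = (4*P²)/2 = 2*P²)
-2968 - O(Y(4*(-2))) = -2968 - 2*((4*(-2))*(1 + 4*(-2)))² = -2968 - 2*(-8*(1 - 8))² = -2968 - 2*(-8*(-7))² = -2968 - 2*56² = -2968 - 2*3136 = -2968 - 1*6272 = -2968 - 6272 = -9240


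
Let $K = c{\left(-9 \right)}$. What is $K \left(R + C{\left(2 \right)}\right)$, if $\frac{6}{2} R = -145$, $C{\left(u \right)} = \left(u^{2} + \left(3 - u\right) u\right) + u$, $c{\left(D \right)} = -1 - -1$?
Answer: $0$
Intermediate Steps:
$c{\left(D \right)} = 0$ ($c{\left(D \right)} = -1 + 1 = 0$)
$K = 0$
$C{\left(u \right)} = u + u^{2} + u \left(3 - u\right)$ ($C{\left(u \right)} = \left(u^{2} + u \left(3 - u\right)\right) + u = u + u^{2} + u \left(3 - u\right)$)
$R = - \frac{145}{3}$ ($R = \frac{1}{3} \left(-145\right) = - \frac{145}{3} \approx -48.333$)
$K \left(R + C{\left(2 \right)}\right) = 0 \left(- \frac{145}{3} + 4 \cdot 2\right) = 0 \left(- \frac{145}{3} + 8\right) = 0 \left(- \frac{121}{3}\right) = 0$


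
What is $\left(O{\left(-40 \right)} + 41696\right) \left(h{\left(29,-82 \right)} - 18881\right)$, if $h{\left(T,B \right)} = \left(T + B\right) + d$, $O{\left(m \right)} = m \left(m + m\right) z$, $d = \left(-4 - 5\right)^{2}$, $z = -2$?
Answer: $-665435488$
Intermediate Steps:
$d = 81$ ($d = \left(-9\right)^{2} = 81$)
$O{\left(m \right)} = - 4 m^{2}$ ($O{\left(m \right)} = m \left(m + m\right) \left(-2\right) = m 2 m \left(-2\right) = 2 m^{2} \left(-2\right) = - 4 m^{2}$)
$h{\left(T,B \right)} = 81 + B + T$ ($h{\left(T,B \right)} = \left(T + B\right) + 81 = \left(B + T\right) + 81 = 81 + B + T$)
$\left(O{\left(-40 \right)} + 41696\right) \left(h{\left(29,-82 \right)} - 18881\right) = \left(- 4 \left(-40\right)^{2} + 41696\right) \left(\left(81 - 82 + 29\right) - 18881\right) = \left(\left(-4\right) 1600 + 41696\right) \left(28 - 18881\right) = \left(-6400 + 41696\right) \left(-18853\right) = 35296 \left(-18853\right) = -665435488$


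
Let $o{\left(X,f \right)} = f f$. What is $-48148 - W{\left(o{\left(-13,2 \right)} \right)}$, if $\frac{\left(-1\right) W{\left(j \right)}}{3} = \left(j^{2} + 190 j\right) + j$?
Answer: $-45808$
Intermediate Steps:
$o{\left(X,f \right)} = f^{2}$
$W{\left(j \right)} = - 573 j - 3 j^{2}$ ($W{\left(j \right)} = - 3 \left(\left(j^{2} + 190 j\right) + j\right) = - 3 \left(j^{2} + 191 j\right) = - 573 j - 3 j^{2}$)
$-48148 - W{\left(o{\left(-13,2 \right)} \right)} = -48148 - - 3 \cdot 2^{2} \left(191 + 2^{2}\right) = -48148 - \left(-3\right) 4 \left(191 + 4\right) = -48148 - \left(-3\right) 4 \cdot 195 = -48148 - -2340 = -48148 + 2340 = -45808$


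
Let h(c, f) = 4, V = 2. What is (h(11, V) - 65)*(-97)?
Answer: 5917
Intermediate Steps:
(h(11, V) - 65)*(-97) = (4 - 65)*(-97) = -61*(-97) = 5917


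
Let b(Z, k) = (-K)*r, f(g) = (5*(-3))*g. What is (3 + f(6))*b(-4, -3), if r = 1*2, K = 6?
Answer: 1044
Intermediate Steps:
r = 2
f(g) = -15*g
b(Z, k) = -12 (b(Z, k) = -1*6*2 = -6*2 = -12)
(3 + f(6))*b(-4, -3) = (3 - 15*6)*(-12) = (3 - 90)*(-12) = -87*(-12) = 1044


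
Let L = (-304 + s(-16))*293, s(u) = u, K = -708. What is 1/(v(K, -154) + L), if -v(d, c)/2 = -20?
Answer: -1/93720 ≈ -1.0670e-5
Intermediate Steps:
v(d, c) = 40 (v(d, c) = -2*(-20) = 40)
L = -93760 (L = (-304 - 16)*293 = -320*293 = -93760)
1/(v(K, -154) + L) = 1/(40 - 93760) = 1/(-93720) = -1/93720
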